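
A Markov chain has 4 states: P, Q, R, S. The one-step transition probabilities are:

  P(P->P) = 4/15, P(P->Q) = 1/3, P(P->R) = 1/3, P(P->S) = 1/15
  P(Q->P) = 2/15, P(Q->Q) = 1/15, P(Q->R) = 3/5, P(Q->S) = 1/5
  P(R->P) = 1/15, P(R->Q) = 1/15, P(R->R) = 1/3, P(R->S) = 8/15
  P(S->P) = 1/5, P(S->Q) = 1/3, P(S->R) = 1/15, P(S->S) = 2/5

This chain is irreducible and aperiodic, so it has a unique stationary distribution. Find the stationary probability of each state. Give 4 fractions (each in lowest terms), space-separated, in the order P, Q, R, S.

The stationary distribution satisfies pi = pi * P, i.e.:
  pi_P = 4/15*pi_P + 2/15*pi_Q + 1/15*pi_R + 1/5*pi_S
  pi_Q = 1/3*pi_P + 1/15*pi_Q + 1/15*pi_R + 1/3*pi_S
  pi_R = 1/3*pi_P + 3/5*pi_Q + 1/3*pi_R + 1/15*pi_S
  pi_S = 1/15*pi_P + 1/5*pi_Q + 8/15*pi_R + 2/5*pi_S
with normalization: pi_P + pi_Q + pi_R + pi_S = 1.

Using the first 3 balance equations plus normalization, the linear system A*pi = b is:
  [-11/15, 2/15, 1/15, 1/5] . pi = 0
  [1/3, -14/15, 1/15, 1/3] . pi = 0
  [1/3, 3/5, -2/3, 1/15] . pi = 0
  [1, 1, 1, 1] . pi = 1

Solving yields:
  pi_P = 277/1755
  pi_Q = 353/1755
  pi_R = 517/1755
  pi_S = 608/1755

Verification (pi * P):
  277/1755*4/15 + 353/1755*2/15 + 517/1755*1/15 + 608/1755*1/5 = 277/1755 = pi_P  (ok)
  277/1755*1/3 + 353/1755*1/15 + 517/1755*1/15 + 608/1755*1/3 = 353/1755 = pi_Q  (ok)
  277/1755*1/3 + 353/1755*3/5 + 517/1755*1/3 + 608/1755*1/15 = 517/1755 = pi_R  (ok)
  277/1755*1/15 + 353/1755*1/5 + 517/1755*8/15 + 608/1755*2/5 = 608/1755 = pi_S  (ok)

Answer: 277/1755 353/1755 517/1755 608/1755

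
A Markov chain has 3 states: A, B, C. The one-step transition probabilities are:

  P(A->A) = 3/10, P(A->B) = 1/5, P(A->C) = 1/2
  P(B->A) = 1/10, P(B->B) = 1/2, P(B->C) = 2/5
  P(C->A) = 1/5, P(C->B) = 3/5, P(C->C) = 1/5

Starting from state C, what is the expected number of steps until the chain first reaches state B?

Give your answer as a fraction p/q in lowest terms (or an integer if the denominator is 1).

Answer: 45/23

Derivation:
Let h_i = expected steps to first reach B from state i.
Boundary: h_B = 0.
First-step equations for the other states:
  h_A = 1 + 3/10*h_A + 1/5*h_B + 1/2*h_C
  h_C = 1 + 1/5*h_A + 3/5*h_B + 1/5*h_C

Substituting h_B = 0 and rearranging gives the linear system (I - Q) h = 1:
  [7/10, -1/2] . (h_A, h_C) = 1
  [-1/5, 4/5] . (h_A, h_C) = 1

Solving yields:
  h_A = 65/23
  h_C = 45/23

Starting state is C, so the expected hitting time is h_C = 45/23.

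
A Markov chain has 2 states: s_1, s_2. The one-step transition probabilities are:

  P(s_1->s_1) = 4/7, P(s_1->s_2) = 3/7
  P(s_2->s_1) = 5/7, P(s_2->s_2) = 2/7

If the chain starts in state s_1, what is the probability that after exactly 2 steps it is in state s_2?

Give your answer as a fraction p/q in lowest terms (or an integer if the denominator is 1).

Answer: 18/49

Derivation:
Computing P^2 by repeated multiplication:
P^1 =
  s_1: [4/7, 3/7]
  s_2: [5/7, 2/7]
P^2 =
  s_1: [31/49, 18/49]
  s_2: [30/49, 19/49]

(P^2)[s_1 -> s_2] = 18/49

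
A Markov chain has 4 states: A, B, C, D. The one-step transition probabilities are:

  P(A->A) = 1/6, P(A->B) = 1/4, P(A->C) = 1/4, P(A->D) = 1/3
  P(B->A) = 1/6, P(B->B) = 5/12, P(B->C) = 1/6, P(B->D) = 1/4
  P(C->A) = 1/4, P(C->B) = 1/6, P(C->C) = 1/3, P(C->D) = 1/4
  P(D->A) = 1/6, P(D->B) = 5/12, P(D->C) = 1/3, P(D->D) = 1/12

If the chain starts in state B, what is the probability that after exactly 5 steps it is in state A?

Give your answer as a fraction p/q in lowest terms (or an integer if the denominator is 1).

Answer: 11735/62208

Derivation:
Computing P^5 by repeated multiplication:
P^1 =
  A: [1/6, 1/4, 1/4, 1/3]
  B: [1/6, 5/12, 1/6, 1/4]
  C: [1/4, 1/6, 1/3, 1/4]
  D: [1/6, 5/12, 1/3, 1/12]
P^2 =
  A: [3/16, 47/144, 5/18, 5/24]
  B: [13/72, 25/72, 1/4, 2/9]
  C: [7/36, 7/24, 41/144, 11/48]
  D: [7/36, 11/36, 1/4, 1/4]
P^3 =
  A: [41/216, 91/288, 455/1728, 133/576]
  B: [3/16, 35/108, 25/96, 197/864]
  C: [329/1728, 541/1728, 29/108, 197/864]
  D: [3/16, 139/432, 115/432, 97/432]
P^4 =
  A: [3911/20736, 6619/20736, 1373/5184, 2357/10368]
  B: [217/1152, 41/128, 1367/5184, 295/1296]
  C: [245/1296, 3295/10368, 5501/20736, 175/768]
  D: [979/5184, 551/1728, 1369/5184, 1183/5184]
P^5 =
  A: [11741/62208, 39691/124416, 65795/248832, 6299/27648]
  B: [11735/62208, 3311/10368, 3653/13824, 28337/124416]
  C: [46973/248832, 79337/248832, 1829/6912, 28339/124416]
  D: [11737/62208, 19855/62208, 16451/62208, 14165/62208]

(P^5)[B -> A] = 11735/62208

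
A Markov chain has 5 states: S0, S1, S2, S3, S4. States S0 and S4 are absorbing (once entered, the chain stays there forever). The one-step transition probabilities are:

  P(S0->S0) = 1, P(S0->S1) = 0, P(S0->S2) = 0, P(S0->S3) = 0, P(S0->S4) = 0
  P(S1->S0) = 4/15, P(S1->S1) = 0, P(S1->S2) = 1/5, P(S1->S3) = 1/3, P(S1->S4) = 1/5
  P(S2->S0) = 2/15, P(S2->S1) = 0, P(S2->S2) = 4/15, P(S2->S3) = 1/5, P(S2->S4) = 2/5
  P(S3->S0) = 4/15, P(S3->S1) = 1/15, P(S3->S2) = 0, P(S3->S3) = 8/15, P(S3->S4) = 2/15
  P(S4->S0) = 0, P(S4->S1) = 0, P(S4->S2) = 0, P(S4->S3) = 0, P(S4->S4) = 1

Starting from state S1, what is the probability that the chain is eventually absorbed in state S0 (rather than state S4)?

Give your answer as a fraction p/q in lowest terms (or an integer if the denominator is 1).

Let a_i = P(absorbed in S0 | start in state i).
Boundary conditions: a_S0 = 1, a_S4 = 0.
For each transient state i, a_i = sum_j P(i->j) * a_j:
  a_S1 = 4/15*a_S0 + 0*a_S1 + 1/5*a_S2 + 1/3*a_S3 + 1/5*a_S4
  a_S2 = 2/15*a_S0 + 0*a_S1 + 4/15*a_S2 + 1/5*a_S3 + 2/5*a_S4
  a_S3 = 4/15*a_S0 + 1/15*a_S1 + 0*a_S2 + 8/15*a_S3 + 2/15*a_S4

Substituting a_S0 = 1 and a_S4 = 0, rearrange to (I - Q) a = r where r[i] = P(i -> S0):
  [1, -1/5, -1/3] . (a_S1, a_S2, a_S3) = 4/15
  [0, 11/15, -1/5] . (a_S1, a_S2, a_S3) = 2/15
  [-1/15, 0, 7/15] . (a_S1, a_S2, a_S3) = 4/15

Solving yields:
  a_S1 = 606/1091
  a_S2 = 392/1091
  a_S3 = 710/1091

Starting state is S1, so the absorption probability is a_S1 = 606/1091.

Answer: 606/1091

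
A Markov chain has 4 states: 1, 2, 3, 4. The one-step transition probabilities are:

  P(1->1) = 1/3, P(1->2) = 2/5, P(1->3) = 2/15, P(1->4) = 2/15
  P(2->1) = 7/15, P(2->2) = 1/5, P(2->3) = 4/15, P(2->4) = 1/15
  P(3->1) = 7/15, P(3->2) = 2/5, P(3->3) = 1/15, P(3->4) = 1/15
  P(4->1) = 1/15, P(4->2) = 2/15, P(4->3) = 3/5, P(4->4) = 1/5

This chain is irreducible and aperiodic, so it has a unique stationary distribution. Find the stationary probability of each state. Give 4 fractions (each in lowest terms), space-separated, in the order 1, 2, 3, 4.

Answer: 85/227 211/681 143/681 24/227

Derivation:
The stationary distribution satisfies pi = pi * P, i.e.:
  pi_1 = 1/3*pi_1 + 7/15*pi_2 + 7/15*pi_3 + 1/15*pi_4
  pi_2 = 2/5*pi_1 + 1/5*pi_2 + 2/5*pi_3 + 2/15*pi_4
  pi_3 = 2/15*pi_1 + 4/15*pi_2 + 1/15*pi_3 + 3/5*pi_4
  pi_4 = 2/15*pi_1 + 1/15*pi_2 + 1/15*pi_3 + 1/5*pi_4
with normalization: pi_1 + pi_2 + pi_3 + pi_4 = 1.

Using the first 3 balance equations plus normalization, the linear system A*pi = b is:
  [-2/3, 7/15, 7/15, 1/15] . pi = 0
  [2/5, -4/5, 2/5, 2/15] . pi = 0
  [2/15, 4/15, -14/15, 3/5] . pi = 0
  [1, 1, 1, 1] . pi = 1

Solving yields:
  pi_1 = 85/227
  pi_2 = 211/681
  pi_3 = 143/681
  pi_4 = 24/227

Verification (pi * P):
  85/227*1/3 + 211/681*7/15 + 143/681*7/15 + 24/227*1/15 = 85/227 = pi_1  (ok)
  85/227*2/5 + 211/681*1/5 + 143/681*2/5 + 24/227*2/15 = 211/681 = pi_2  (ok)
  85/227*2/15 + 211/681*4/15 + 143/681*1/15 + 24/227*3/5 = 143/681 = pi_3  (ok)
  85/227*2/15 + 211/681*1/15 + 143/681*1/15 + 24/227*1/5 = 24/227 = pi_4  (ok)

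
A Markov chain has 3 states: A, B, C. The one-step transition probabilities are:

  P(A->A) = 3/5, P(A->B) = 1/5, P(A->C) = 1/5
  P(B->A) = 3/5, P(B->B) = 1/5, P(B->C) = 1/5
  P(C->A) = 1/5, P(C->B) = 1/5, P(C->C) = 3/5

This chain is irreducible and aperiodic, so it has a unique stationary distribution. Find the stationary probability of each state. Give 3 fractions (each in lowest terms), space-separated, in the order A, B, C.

Answer: 7/15 1/5 1/3

Derivation:
The stationary distribution satisfies pi = pi * P, i.e.:
  pi_A = 3/5*pi_A + 3/5*pi_B + 1/5*pi_C
  pi_B = 1/5*pi_A + 1/5*pi_B + 1/5*pi_C
  pi_C = 1/5*pi_A + 1/5*pi_B + 3/5*pi_C
with normalization: pi_A + pi_B + pi_C = 1.

Using the first 2 balance equations plus normalization, the linear system A*pi = b is:
  [-2/5, 3/5, 1/5] . pi = 0
  [1/5, -4/5, 1/5] . pi = 0
  [1, 1, 1] . pi = 1

Solving yields:
  pi_A = 7/15
  pi_B = 1/5
  pi_C = 1/3

Verification (pi * P):
  7/15*3/5 + 1/5*3/5 + 1/3*1/5 = 7/15 = pi_A  (ok)
  7/15*1/5 + 1/5*1/5 + 1/3*1/5 = 1/5 = pi_B  (ok)
  7/15*1/5 + 1/5*1/5 + 1/3*3/5 = 1/3 = pi_C  (ok)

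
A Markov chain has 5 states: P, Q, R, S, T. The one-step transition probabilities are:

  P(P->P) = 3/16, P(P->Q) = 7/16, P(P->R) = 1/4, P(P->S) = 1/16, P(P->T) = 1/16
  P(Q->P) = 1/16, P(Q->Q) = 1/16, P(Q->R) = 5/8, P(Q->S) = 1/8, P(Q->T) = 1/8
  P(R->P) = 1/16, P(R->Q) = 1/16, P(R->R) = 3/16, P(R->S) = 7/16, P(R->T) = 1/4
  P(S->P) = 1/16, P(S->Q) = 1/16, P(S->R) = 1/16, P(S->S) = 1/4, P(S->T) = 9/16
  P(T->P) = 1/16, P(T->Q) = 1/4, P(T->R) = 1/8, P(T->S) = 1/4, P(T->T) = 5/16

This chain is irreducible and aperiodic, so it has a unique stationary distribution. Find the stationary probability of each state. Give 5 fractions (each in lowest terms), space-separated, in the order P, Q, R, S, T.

Answer: 1/14 3467/23282 4777/23282 853/3326 3702/11641

Derivation:
The stationary distribution satisfies pi = pi * P, i.e.:
  pi_P = 3/16*pi_P + 1/16*pi_Q + 1/16*pi_R + 1/16*pi_S + 1/16*pi_T
  pi_Q = 7/16*pi_P + 1/16*pi_Q + 1/16*pi_R + 1/16*pi_S + 1/4*pi_T
  pi_R = 1/4*pi_P + 5/8*pi_Q + 3/16*pi_R + 1/16*pi_S + 1/8*pi_T
  pi_S = 1/16*pi_P + 1/8*pi_Q + 7/16*pi_R + 1/4*pi_S + 1/4*pi_T
  pi_T = 1/16*pi_P + 1/8*pi_Q + 1/4*pi_R + 9/16*pi_S + 5/16*pi_T
with normalization: pi_P + pi_Q + pi_R + pi_S + pi_T = 1.

Using the first 4 balance equations plus normalization, the linear system A*pi = b is:
  [-13/16, 1/16, 1/16, 1/16, 1/16] . pi = 0
  [7/16, -15/16, 1/16, 1/16, 1/4] . pi = 0
  [1/4, 5/8, -13/16, 1/16, 1/8] . pi = 0
  [1/16, 1/8, 7/16, -3/4, 1/4] . pi = 0
  [1, 1, 1, 1, 1] . pi = 1

Solving yields:
  pi_P = 1/14
  pi_Q = 3467/23282
  pi_R = 4777/23282
  pi_S = 853/3326
  pi_T = 3702/11641

Verification (pi * P):
  1/14*3/16 + 3467/23282*1/16 + 4777/23282*1/16 + 853/3326*1/16 + 3702/11641*1/16 = 1/14 = pi_P  (ok)
  1/14*7/16 + 3467/23282*1/16 + 4777/23282*1/16 + 853/3326*1/16 + 3702/11641*1/4 = 3467/23282 = pi_Q  (ok)
  1/14*1/4 + 3467/23282*5/8 + 4777/23282*3/16 + 853/3326*1/16 + 3702/11641*1/8 = 4777/23282 = pi_R  (ok)
  1/14*1/16 + 3467/23282*1/8 + 4777/23282*7/16 + 853/3326*1/4 + 3702/11641*1/4 = 853/3326 = pi_S  (ok)
  1/14*1/16 + 3467/23282*1/8 + 4777/23282*1/4 + 853/3326*9/16 + 3702/11641*5/16 = 3702/11641 = pi_T  (ok)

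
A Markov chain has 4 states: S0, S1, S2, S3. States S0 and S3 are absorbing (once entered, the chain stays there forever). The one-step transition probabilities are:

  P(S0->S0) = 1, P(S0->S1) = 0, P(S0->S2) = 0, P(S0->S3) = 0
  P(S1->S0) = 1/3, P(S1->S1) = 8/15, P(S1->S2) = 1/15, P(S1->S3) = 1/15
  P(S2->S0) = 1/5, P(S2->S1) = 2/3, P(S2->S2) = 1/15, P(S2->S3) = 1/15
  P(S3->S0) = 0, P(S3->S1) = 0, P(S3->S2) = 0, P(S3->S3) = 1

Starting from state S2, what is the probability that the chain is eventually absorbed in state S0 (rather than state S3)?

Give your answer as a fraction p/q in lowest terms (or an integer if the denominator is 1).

Let a_i = P(absorbed in S0 | start in state i).
Boundary conditions: a_S0 = 1, a_S3 = 0.
For each transient state i, a_i = sum_j P(i->j) * a_j:
  a_S1 = 1/3*a_S0 + 8/15*a_S1 + 1/15*a_S2 + 1/15*a_S3
  a_S2 = 1/5*a_S0 + 2/3*a_S1 + 1/15*a_S2 + 1/15*a_S3

Substituting a_S0 = 1 and a_S3 = 0, rearrange to (I - Q) a = r where r[i] = P(i -> S0):
  [7/15, -1/15] . (a_S1, a_S2) = 1/3
  [-2/3, 14/15] . (a_S1, a_S2) = 1/5

Solving yields:
  a_S1 = 73/88
  a_S2 = 71/88

Starting state is S2, so the absorption probability is a_S2 = 71/88.

Answer: 71/88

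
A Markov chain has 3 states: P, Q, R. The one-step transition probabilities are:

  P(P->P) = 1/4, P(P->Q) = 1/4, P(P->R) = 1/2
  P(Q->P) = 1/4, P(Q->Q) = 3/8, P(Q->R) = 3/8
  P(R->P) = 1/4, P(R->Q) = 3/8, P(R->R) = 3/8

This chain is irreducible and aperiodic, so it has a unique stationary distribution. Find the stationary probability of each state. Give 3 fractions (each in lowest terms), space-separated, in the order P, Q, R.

Answer: 1/4 11/32 13/32

Derivation:
The stationary distribution satisfies pi = pi * P, i.e.:
  pi_P = 1/4*pi_P + 1/4*pi_Q + 1/4*pi_R
  pi_Q = 1/4*pi_P + 3/8*pi_Q + 3/8*pi_R
  pi_R = 1/2*pi_P + 3/8*pi_Q + 3/8*pi_R
with normalization: pi_P + pi_Q + pi_R = 1.

Using the first 2 balance equations plus normalization, the linear system A*pi = b is:
  [-3/4, 1/4, 1/4] . pi = 0
  [1/4, -5/8, 3/8] . pi = 0
  [1, 1, 1] . pi = 1

Solving yields:
  pi_P = 1/4
  pi_Q = 11/32
  pi_R = 13/32

Verification (pi * P):
  1/4*1/4 + 11/32*1/4 + 13/32*1/4 = 1/4 = pi_P  (ok)
  1/4*1/4 + 11/32*3/8 + 13/32*3/8 = 11/32 = pi_Q  (ok)
  1/4*1/2 + 11/32*3/8 + 13/32*3/8 = 13/32 = pi_R  (ok)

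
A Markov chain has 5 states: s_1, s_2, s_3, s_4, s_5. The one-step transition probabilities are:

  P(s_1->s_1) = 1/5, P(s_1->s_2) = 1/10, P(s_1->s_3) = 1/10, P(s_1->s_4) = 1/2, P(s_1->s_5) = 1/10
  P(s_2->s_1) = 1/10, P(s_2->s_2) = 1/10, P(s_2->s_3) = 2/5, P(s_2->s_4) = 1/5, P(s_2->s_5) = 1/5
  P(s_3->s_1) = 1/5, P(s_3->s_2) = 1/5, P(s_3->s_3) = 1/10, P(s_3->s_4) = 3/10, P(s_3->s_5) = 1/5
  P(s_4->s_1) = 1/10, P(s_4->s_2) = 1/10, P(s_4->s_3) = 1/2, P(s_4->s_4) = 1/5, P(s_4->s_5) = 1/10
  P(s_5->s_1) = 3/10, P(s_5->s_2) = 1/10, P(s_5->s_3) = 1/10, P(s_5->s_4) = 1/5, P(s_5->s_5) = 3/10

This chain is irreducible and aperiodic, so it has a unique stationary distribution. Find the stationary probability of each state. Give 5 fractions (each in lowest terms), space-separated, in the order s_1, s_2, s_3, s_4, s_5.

Answer: 323/1826 114/913 227/913 1015/3652 57/332

Derivation:
The stationary distribution satisfies pi = pi * P, i.e.:
  pi_s_1 = 1/5*pi_s_1 + 1/10*pi_s_2 + 1/5*pi_s_3 + 1/10*pi_s_4 + 3/10*pi_s_5
  pi_s_2 = 1/10*pi_s_1 + 1/10*pi_s_2 + 1/5*pi_s_3 + 1/10*pi_s_4 + 1/10*pi_s_5
  pi_s_3 = 1/10*pi_s_1 + 2/5*pi_s_2 + 1/10*pi_s_3 + 1/2*pi_s_4 + 1/10*pi_s_5
  pi_s_4 = 1/2*pi_s_1 + 1/5*pi_s_2 + 3/10*pi_s_3 + 1/5*pi_s_4 + 1/5*pi_s_5
  pi_s_5 = 1/10*pi_s_1 + 1/5*pi_s_2 + 1/5*pi_s_3 + 1/10*pi_s_4 + 3/10*pi_s_5
with normalization: pi_s_1 + pi_s_2 + pi_s_3 + pi_s_4 + pi_s_5 = 1.

Using the first 4 balance equations plus normalization, the linear system A*pi = b is:
  [-4/5, 1/10, 1/5, 1/10, 3/10] . pi = 0
  [1/10, -9/10, 1/5, 1/10, 1/10] . pi = 0
  [1/10, 2/5, -9/10, 1/2, 1/10] . pi = 0
  [1/2, 1/5, 3/10, -4/5, 1/5] . pi = 0
  [1, 1, 1, 1, 1] . pi = 1

Solving yields:
  pi_s_1 = 323/1826
  pi_s_2 = 114/913
  pi_s_3 = 227/913
  pi_s_4 = 1015/3652
  pi_s_5 = 57/332

Verification (pi * P):
  323/1826*1/5 + 114/913*1/10 + 227/913*1/5 + 1015/3652*1/10 + 57/332*3/10 = 323/1826 = pi_s_1  (ok)
  323/1826*1/10 + 114/913*1/10 + 227/913*1/5 + 1015/3652*1/10 + 57/332*1/10 = 114/913 = pi_s_2  (ok)
  323/1826*1/10 + 114/913*2/5 + 227/913*1/10 + 1015/3652*1/2 + 57/332*1/10 = 227/913 = pi_s_3  (ok)
  323/1826*1/2 + 114/913*1/5 + 227/913*3/10 + 1015/3652*1/5 + 57/332*1/5 = 1015/3652 = pi_s_4  (ok)
  323/1826*1/10 + 114/913*1/5 + 227/913*1/5 + 1015/3652*1/10 + 57/332*3/10 = 57/332 = pi_s_5  (ok)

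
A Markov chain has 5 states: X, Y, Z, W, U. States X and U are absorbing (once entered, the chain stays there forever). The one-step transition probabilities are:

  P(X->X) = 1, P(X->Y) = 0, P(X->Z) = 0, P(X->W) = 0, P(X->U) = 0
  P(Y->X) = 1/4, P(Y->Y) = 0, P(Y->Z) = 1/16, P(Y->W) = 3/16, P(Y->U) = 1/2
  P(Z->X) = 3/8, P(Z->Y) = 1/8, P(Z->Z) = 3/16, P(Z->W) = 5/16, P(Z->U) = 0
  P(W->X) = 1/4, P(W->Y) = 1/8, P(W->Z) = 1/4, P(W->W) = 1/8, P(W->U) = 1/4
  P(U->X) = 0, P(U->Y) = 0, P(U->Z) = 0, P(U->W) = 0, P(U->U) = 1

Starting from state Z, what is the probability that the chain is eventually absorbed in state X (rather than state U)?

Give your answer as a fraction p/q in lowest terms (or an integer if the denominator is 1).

Answer: 451/613

Derivation:
Let a_i = P(absorbed in X | start in state i).
Boundary conditions: a_X = 1, a_U = 0.
For each transient state i, a_i = sum_j P(i->j) * a_j:
  a_Y = 1/4*a_X + 0*a_Y + 1/16*a_Z + 3/16*a_W + 1/2*a_U
  a_Z = 3/8*a_X + 1/8*a_Y + 3/16*a_Z + 5/16*a_W + 0*a_U
  a_W = 1/4*a_X + 1/8*a_Y + 1/4*a_Z + 1/8*a_W + 1/4*a_U

Substituting a_X = 1 and a_U = 0, rearrange to (I - Q) a = r where r[i] = P(i -> X):
  [1, -1/16, -3/16] . (a_Y, a_Z, a_W) = 1/4
  [-1/8, 13/16, -5/16] . (a_Y, a_Z, a_W) = 3/8
  [-1/8, -1/4, 7/8] . (a_Y, a_Z, a_W) = 1/4

Solving yields:
  a_Y = 245/613
  a_Z = 451/613
  a_W = 339/613

Starting state is Z, so the absorption probability is a_Z = 451/613.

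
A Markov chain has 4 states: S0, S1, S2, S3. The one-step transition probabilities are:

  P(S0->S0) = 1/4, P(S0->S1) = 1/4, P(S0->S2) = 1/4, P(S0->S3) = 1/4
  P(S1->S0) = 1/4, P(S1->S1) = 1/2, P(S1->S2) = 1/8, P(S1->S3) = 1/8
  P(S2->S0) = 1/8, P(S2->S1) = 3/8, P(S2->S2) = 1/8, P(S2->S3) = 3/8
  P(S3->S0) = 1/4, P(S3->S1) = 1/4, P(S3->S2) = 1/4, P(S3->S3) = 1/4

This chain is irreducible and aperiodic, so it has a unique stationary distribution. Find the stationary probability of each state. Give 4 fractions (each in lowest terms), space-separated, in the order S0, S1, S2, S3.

The stationary distribution satisfies pi = pi * P, i.e.:
  pi_S0 = 1/4*pi_S0 + 1/4*pi_S1 + 1/8*pi_S2 + 1/4*pi_S3
  pi_S1 = 1/4*pi_S0 + 1/2*pi_S1 + 3/8*pi_S2 + 1/4*pi_S3
  pi_S2 = 1/4*pi_S0 + 1/8*pi_S1 + 1/8*pi_S2 + 1/4*pi_S3
  pi_S3 = 1/4*pi_S0 + 1/8*pi_S1 + 3/8*pi_S2 + 1/4*pi_S3
with normalization: pi_S0 + pi_S1 + pi_S2 + pi_S3 = 1.

Using the first 3 balance equations plus normalization, the linear system A*pi = b is:
  [-3/4, 1/4, 1/8, 1/4] . pi = 0
  [1/4, -1/2, 3/8, 1/4] . pi = 0
  [1/4, 1/8, -7/8, 1/4] . pi = 0
  [1, 1, 1, 1] . pi = 1

Solving yields:
  pi_S0 = 5/22
  pi_S1 = 4/11
  pi_S2 = 2/11
  pi_S3 = 5/22

Verification (pi * P):
  5/22*1/4 + 4/11*1/4 + 2/11*1/8 + 5/22*1/4 = 5/22 = pi_S0  (ok)
  5/22*1/4 + 4/11*1/2 + 2/11*3/8 + 5/22*1/4 = 4/11 = pi_S1  (ok)
  5/22*1/4 + 4/11*1/8 + 2/11*1/8 + 5/22*1/4 = 2/11 = pi_S2  (ok)
  5/22*1/4 + 4/11*1/8 + 2/11*3/8 + 5/22*1/4 = 5/22 = pi_S3  (ok)

Answer: 5/22 4/11 2/11 5/22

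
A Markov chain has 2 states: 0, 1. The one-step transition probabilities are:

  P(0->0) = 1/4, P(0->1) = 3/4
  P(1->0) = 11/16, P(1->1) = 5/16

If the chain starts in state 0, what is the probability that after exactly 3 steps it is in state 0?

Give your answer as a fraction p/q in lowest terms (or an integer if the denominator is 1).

Answer: 445/1024

Derivation:
Computing P^3 by repeated multiplication:
P^1 =
  0: [1/4, 3/4]
  1: [11/16, 5/16]
P^2 =
  0: [37/64, 27/64]
  1: [99/256, 157/256]
P^3 =
  0: [445/1024, 579/1024]
  1: [2123/4096, 1973/4096]

(P^3)[0 -> 0] = 445/1024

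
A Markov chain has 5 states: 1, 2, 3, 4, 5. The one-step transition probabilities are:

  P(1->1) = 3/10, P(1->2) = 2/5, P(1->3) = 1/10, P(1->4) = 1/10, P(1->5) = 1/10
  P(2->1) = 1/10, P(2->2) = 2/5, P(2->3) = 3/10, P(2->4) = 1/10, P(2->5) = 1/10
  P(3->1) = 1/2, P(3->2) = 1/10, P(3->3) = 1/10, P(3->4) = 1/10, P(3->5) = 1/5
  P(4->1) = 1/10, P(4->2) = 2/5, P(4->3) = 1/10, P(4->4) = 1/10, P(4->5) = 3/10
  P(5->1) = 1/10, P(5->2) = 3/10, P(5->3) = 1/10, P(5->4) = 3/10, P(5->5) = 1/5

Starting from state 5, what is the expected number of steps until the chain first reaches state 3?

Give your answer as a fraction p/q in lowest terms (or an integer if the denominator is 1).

Answer: 2200/381

Derivation:
Let h_i = expected steps to first reach 3 from state i.
Boundary: h_3 = 0.
First-step equations for the other states:
  h_1 = 1 + 3/10*h_1 + 2/5*h_2 + 1/10*h_3 + 1/10*h_4 + 1/10*h_5
  h_2 = 1 + 1/10*h_1 + 2/5*h_2 + 3/10*h_3 + 1/10*h_4 + 1/10*h_5
  h_4 = 1 + 1/10*h_1 + 2/5*h_2 + 1/10*h_3 + 1/10*h_4 + 3/10*h_5
  h_5 = 1 + 1/10*h_1 + 3/10*h_2 + 1/10*h_3 + 3/10*h_4 + 1/5*h_5

Substituting h_3 = 0 and rearranging gives the linear system (I - Q) h = 1:
  [7/10, -2/5, -1/10, -1/10] . (h_1, h_2, h_4, h_5) = 1
  [-1/10, 3/5, -1/10, -1/10] . (h_1, h_2, h_4, h_5) = 1
  [-1/10, -2/5, 9/10, -3/10] . (h_1, h_2, h_4, h_5) = 1
  [-1/10, -3/10, -3/10, 4/5] . (h_1, h_2, h_4, h_5) = 1

Solving yields:
  h_1 = 2150/381
  h_2 = 1720/381
  h_4 = 720/127
  h_5 = 2200/381

Starting state is 5, so the expected hitting time is h_5 = 2200/381.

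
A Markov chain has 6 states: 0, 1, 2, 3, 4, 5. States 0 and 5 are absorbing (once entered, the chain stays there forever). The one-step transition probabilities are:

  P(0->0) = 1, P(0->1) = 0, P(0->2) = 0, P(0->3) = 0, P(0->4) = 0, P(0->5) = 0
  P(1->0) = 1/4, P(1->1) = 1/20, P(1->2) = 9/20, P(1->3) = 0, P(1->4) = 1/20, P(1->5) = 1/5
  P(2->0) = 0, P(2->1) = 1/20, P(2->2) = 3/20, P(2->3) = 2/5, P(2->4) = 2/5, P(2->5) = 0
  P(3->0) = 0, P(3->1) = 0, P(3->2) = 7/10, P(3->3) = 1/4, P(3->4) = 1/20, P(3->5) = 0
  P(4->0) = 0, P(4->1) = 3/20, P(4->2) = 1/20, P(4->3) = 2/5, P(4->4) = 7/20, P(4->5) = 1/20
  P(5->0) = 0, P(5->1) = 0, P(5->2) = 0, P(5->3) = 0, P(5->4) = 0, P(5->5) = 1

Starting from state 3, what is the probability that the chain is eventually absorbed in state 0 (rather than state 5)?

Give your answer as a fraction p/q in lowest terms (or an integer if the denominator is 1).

Let a_i = P(absorbed in 0 | start in state i).
Boundary conditions: a_0 = 1, a_5 = 0.
For each transient state i, a_i = sum_j P(i->j) * a_j:
  a_1 = 1/4*a_0 + 1/20*a_1 + 9/20*a_2 + 0*a_3 + 1/20*a_4 + 1/5*a_5
  a_2 = 0*a_0 + 1/20*a_1 + 3/20*a_2 + 2/5*a_3 + 2/5*a_4 + 0*a_5
  a_3 = 0*a_0 + 0*a_1 + 7/10*a_2 + 1/4*a_3 + 1/20*a_4 + 0*a_5
  a_4 = 0*a_0 + 3/20*a_1 + 1/20*a_2 + 2/5*a_3 + 7/20*a_4 + 1/20*a_5

Substituting a_0 = 1 and a_5 = 0, rearrange to (I - Q) a = r where r[i] = P(i -> 0):
  [19/20, -9/20, 0, -1/20] . (a_1, a_2, a_3, a_4) = 1/4
  [-1/20, 17/20, -2/5, -2/5] . (a_1, a_2, a_3, a_4) = 0
  [0, -7/10, 3/4, -1/20] . (a_1, a_2, a_3, a_4) = 0
  [-3/20, -1/20, -2/5, 13/20] . (a_1, a_2, a_3, a_4) = 0

Solving yields:
  a_1 = 3495/7586
  a_2 = 2855/7586
  a_3 = 1425/3793
  a_4 = 1390/3793

Starting state is 3, so the absorption probability is a_3 = 1425/3793.

Answer: 1425/3793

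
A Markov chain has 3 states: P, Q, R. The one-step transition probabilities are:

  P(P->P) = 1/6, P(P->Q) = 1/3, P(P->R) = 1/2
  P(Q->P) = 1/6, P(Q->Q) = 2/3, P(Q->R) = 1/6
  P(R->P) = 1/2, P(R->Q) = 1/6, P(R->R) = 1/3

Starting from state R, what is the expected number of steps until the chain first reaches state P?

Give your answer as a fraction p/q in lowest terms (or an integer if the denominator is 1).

Let h_i = expected steps to first reach P from state i.
Boundary: h_P = 0.
First-step equations for the other states:
  h_Q = 1 + 1/6*h_P + 2/3*h_Q + 1/6*h_R
  h_R = 1 + 1/2*h_P + 1/6*h_Q + 1/3*h_R

Substituting h_P = 0 and rearranging gives the linear system (I - Q) h = 1:
  [1/3, -1/6] . (h_Q, h_R) = 1
  [-1/6, 2/3] . (h_Q, h_R) = 1

Solving yields:
  h_Q = 30/7
  h_R = 18/7

Starting state is R, so the expected hitting time is h_R = 18/7.

Answer: 18/7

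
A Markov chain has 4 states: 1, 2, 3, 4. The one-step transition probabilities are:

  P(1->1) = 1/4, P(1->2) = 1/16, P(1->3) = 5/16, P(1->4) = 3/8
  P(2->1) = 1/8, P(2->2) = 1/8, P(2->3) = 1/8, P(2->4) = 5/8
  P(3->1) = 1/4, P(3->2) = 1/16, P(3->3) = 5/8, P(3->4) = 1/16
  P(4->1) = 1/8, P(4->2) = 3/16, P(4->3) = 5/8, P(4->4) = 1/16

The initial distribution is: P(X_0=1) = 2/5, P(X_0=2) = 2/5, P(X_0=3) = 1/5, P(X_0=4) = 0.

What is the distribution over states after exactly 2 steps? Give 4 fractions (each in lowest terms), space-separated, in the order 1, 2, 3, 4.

Answer: 3/16 153/1280 83/160 223/1280

Derivation:
Propagating the distribution step by step (d_{t+1} = d_t * P):
d_0 = (1=2/5, 2=2/5, 3=1/5, 4=0)
  d_1[1] = 2/5*1/4 + 2/5*1/8 + 1/5*1/4 + 0*1/8 = 1/5
  d_1[2] = 2/5*1/16 + 2/5*1/8 + 1/5*1/16 + 0*3/16 = 7/80
  d_1[3] = 2/5*5/16 + 2/5*1/8 + 1/5*5/8 + 0*5/8 = 3/10
  d_1[4] = 2/5*3/8 + 2/5*5/8 + 1/5*1/16 + 0*1/16 = 33/80
d_1 = (1=1/5, 2=7/80, 3=3/10, 4=33/80)
  d_2[1] = 1/5*1/4 + 7/80*1/8 + 3/10*1/4 + 33/80*1/8 = 3/16
  d_2[2] = 1/5*1/16 + 7/80*1/8 + 3/10*1/16 + 33/80*3/16 = 153/1280
  d_2[3] = 1/5*5/16 + 7/80*1/8 + 3/10*5/8 + 33/80*5/8 = 83/160
  d_2[4] = 1/5*3/8 + 7/80*5/8 + 3/10*1/16 + 33/80*1/16 = 223/1280
d_2 = (1=3/16, 2=153/1280, 3=83/160, 4=223/1280)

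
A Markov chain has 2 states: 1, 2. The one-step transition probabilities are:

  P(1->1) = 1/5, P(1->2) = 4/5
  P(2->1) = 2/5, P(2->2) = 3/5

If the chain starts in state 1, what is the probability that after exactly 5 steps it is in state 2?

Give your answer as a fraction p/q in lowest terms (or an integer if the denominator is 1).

Answer: 2084/3125

Derivation:
Computing P^5 by repeated multiplication:
P^1 =
  1: [1/5, 4/5]
  2: [2/5, 3/5]
P^2 =
  1: [9/25, 16/25]
  2: [8/25, 17/25]
P^3 =
  1: [41/125, 84/125]
  2: [42/125, 83/125]
P^4 =
  1: [209/625, 416/625]
  2: [208/625, 417/625]
P^5 =
  1: [1041/3125, 2084/3125]
  2: [1042/3125, 2083/3125]

(P^5)[1 -> 2] = 2084/3125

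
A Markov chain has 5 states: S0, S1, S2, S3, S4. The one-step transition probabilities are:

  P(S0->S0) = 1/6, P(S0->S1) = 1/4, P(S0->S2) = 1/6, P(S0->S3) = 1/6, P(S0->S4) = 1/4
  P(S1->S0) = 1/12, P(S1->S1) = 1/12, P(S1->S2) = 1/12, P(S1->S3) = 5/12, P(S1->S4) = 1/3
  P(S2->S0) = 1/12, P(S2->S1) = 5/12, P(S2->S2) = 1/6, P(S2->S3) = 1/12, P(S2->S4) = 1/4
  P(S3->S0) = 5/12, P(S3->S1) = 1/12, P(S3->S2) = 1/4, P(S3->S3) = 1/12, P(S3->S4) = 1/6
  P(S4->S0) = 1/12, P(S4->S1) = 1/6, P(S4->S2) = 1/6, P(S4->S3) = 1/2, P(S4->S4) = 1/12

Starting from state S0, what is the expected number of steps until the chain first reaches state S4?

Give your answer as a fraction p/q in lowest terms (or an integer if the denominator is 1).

Answer: 2292/577

Derivation:
Let h_i = expected steps to first reach S4 from state i.
Boundary: h_S4 = 0.
First-step equations for the other states:
  h_S0 = 1 + 1/6*h_S0 + 1/4*h_S1 + 1/6*h_S2 + 1/6*h_S3 + 1/4*h_S4
  h_S1 = 1 + 1/12*h_S0 + 1/12*h_S1 + 1/12*h_S2 + 5/12*h_S3 + 1/3*h_S4
  h_S2 = 1 + 1/12*h_S0 + 5/12*h_S1 + 1/6*h_S2 + 1/12*h_S3 + 1/4*h_S4
  h_S3 = 1 + 5/12*h_S0 + 1/12*h_S1 + 1/4*h_S2 + 1/12*h_S3 + 1/6*h_S4

Substituting h_S4 = 0 and rearranging gives the linear system (I - Q) h = 1:
  [5/6, -1/4, -1/6, -1/6] . (h_S0, h_S1, h_S2, h_S3) = 1
  [-1/12, 11/12, -1/12, -5/12] . (h_S0, h_S1, h_S2, h_S3) = 1
  [-1/12, -5/12, 5/6, -1/12] . (h_S0, h_S1, h_S2, h_S3) = 1
  [-5/12, -1/12, -1/4, 11/12] . (h_S0, h_S1, h_S2, h_S3) = 1

Solving yields:
  h_S0 = 2292/577
  h_S1 = 2172/577
  h_S2 = 2256/577
  h_S3 = 2484/577

Starting state is S0, so the expected hitting time is h_S0 = 2292/577.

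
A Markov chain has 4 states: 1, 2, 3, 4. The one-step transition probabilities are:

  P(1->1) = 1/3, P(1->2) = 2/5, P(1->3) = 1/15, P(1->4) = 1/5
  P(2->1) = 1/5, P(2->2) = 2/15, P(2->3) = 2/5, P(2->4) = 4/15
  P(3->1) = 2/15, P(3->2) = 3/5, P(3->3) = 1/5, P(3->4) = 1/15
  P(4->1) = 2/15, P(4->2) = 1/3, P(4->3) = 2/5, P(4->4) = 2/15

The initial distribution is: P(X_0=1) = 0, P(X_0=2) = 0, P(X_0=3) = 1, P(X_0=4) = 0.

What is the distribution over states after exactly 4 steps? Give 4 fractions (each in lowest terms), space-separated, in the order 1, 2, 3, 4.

Propagating the distribution step by step (d_{t+1} = d_t * P):
d_0 = (1=0, 2=0, 3=1, 4=0)
  d_1[1] = 0*1/3 + 0*1/5 + 1*2/15 + 0*2/15 = 2/15
  d_1[2] = 0*2/5 + 0*2/15 + 1*3/5 + 0*1/3 = 3/5
  d_1[3] = 0*1/15 + 0*2/5 + 1*1/5 + 0*2/5 = 1/5
  d_1[4] = 0*1/5 + 0*4/15 + 1*1/15 + 0*2/15 = 1/15
d_1 = (1=2/15, 2=3/5, 3=1/5, 4=1/15)
  d_2[1] = 2/15*1/3 + 3/5*1/5 + 1/5*2/15 + 1/15*2/15 = 1/5
  d_2[2] = 2/15*2/5 + 3/5*2/15 + 1/5*3/5 + 1/15*1/3 = 62/225
  d_2[3] = 2/15*1/15 + 3/5*2/5 + 1/5*1/5 + 1/15*2/5 = 71/225
  d_2[4] = 2/15*1/5 + 3/5*4/15 + 1/5*1/15 + 1/15*2/15 = 47/225
d_2 = (1=1/5, 2=62/225, 3=71/225, 4=47/225)
  d_3[1] = 1/5*1/3 + 62/225*1/5 + 71/225*2/15 + 47/225*2/15 = 647/3375
  d_3[2] = 1/5*2/5 + 62/225*2/15 + 71/225*3/5 + 47/225*1/3 = 1268/3375
  d_3[3] = 1/5*1/15 + 62/225*2/5 + 71/225*1/5 + 47/225*2/5 = 304/1125
  d_3[4] = 1/5*1/5 + 62/225*4/15 + 71/225*1/15 + 47/225*2/15 = 548/3375
d_3 = (1=647/3375, 2=1268/3375, 3=304/1125, 4=548/3375)
  d_4[1] = 647/3375*1/3 + 1268/3375*1/5 + 304/1125*2/15 + 548/3375*2/15 = 9959/50625
  d_4[2] = 647/3375*2/5 + 1268/3375*2/15 + 304/1125*3/5 + 548/3375*1/3 = 17366/50625
  d_4[3] = 647/3375*1/15 + 1268/3375*2/5 + 304/1125*1/5 + 548/3375*2/5 = 14279/50625
  d_4[4] = 647/3375*1/5 + 1268/3375*4/15 + 304/1125*1/15 + 548/3375*2/15 = 3007/16875
d_4 = (1=9959/50625, 2=17366/50625, 3=14279/50625, 4=3007/16875)

Answer: 9959/50625 17366/50625 14279/50625 3007/16875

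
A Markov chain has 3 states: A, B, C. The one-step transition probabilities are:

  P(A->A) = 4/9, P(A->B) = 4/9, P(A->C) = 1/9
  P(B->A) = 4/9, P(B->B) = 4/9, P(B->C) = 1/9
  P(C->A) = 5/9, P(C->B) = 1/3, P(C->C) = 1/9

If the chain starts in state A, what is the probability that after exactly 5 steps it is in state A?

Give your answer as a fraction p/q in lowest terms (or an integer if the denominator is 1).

Computing P^5 by repeated multiplication:
P^1 =
  A: [4/9, 4/9, 1/9]
  B: [4/9, 4/9, 1/9]
  C: [5/9, 1/3, 1/9]
P^2 =
  A: [37/81, 35/81, 1/9]
  B: [37/81, 35/81, 1/9]
  C: [37/81, 35/81, 1/9]
P^3 =
  A: [37/81, 35/81, 1/9]
  B: [37/81, 35/81, 1/9]
  C: [37/81, 35/81, 1/9]
P^4 =
  A: [37/81, 35/81, 1/9]
  B: [37/81, 35/81, 1/9]
  C: [37/81, 35/81, 1/9]
P^5 =
  A: [37/81, 35/81, 1/9]
  B: [37/81, 35/81, 1/9]
  C: [37/81, 35/81, 1/9]

(P^5)[A -> A] = 37/81

Answer: 37/81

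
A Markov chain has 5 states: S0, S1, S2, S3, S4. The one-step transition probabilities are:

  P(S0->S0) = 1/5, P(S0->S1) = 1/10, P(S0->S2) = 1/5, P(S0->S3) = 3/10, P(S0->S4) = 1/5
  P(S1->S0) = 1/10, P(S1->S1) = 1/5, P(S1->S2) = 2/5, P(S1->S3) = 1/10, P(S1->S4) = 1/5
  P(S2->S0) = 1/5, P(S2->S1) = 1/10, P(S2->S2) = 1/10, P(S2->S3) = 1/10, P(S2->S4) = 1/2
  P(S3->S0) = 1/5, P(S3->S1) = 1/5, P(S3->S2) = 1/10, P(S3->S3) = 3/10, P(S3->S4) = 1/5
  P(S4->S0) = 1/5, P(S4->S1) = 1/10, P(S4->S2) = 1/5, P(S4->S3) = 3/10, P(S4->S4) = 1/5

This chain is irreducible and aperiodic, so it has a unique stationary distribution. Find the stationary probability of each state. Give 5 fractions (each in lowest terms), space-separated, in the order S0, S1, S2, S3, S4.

The stationary distribution satisfies pi = pi * P, i.e.:
  pi_S0 = 1/5*pi_S0 + 1/10*pi_S1 + 1/5*pi_S2 + 1/5*pi_S3 + 1/5*pi_S4
  pi_S1 = 1/10*pi_S0 + 1/5*pi_S1 + 1/10*pi_S2 + 1/5*pi_S3 + 1/10*pi_S4
  pi_S2 = 1/5*pi_S0 + 2/5*pi_S1 + 1/10*pi_S2 + 1/10*pi_S3 + 1/5*pi_S4
  pi_S3 = 3/10*pi_S0 + 1/10*pi_S1 + 1/10*pi_S2 + 3/10*pi_S3 + 3/10*pi_S4
  pi_S4 = 1/5*pi_S0 + 1/5*pi_S1 + 1/2*pi_S2 + 1/5*pi_S3 + 1/5*pi_S4
with normalization: pi_S0 + pi_S1 + pi_S2 + pi_S3 + pi_S4 = 1.

Using the first 4 balance equations plus normalization, the linear system A*pi = b is:
  [-4/5, 1/10, 1/5, 1/5, 1/5] . pi = 0
  [1/10, -4/5, 1/10, 1/5, 1/10] . pi = 0
  [1/5, 2/5, -9/10, 1/10, 1/5] . pi = 0
  [3/10, 1/10, 1/10, -7/10, 3/10] . pi = 0
  [1, 1, 1, 1, 1] . pi = 1

Solving yields:
  pi_S0 = 1859/9980
  pi_S1 = 137/998
  pi_S2 = 185/998
  pi_S3 = 235/998
  pi_S4 = 2551/9980

Verification (pi * P):
  1859/9980*1/5 + 137/998*1/10 + 185/998*1/5 + 235/998*1/5 + 2551/9980*1/5 = 1859/9980 = pi_S0  (ok)
  1859/9980*1/10 + 137/998*1/5 + 185/998*1/10 + 235/998*1/5 + 2551/9980*1/10 = 137/998 = pi_S1  (ok)
  1859/9980*1/5 + 137/998*2/5 + 185/998*1/10 + 235/998*1/10 + 2551/9980*1/5 = 185/998 = pi_S2  (ok)
  1859/9980*3/10 + 137/998*1/10 + 185/998*1/10 + 235/998*3/10 + 2551/9980*3/10 = 235/998 = pi_S3  (ok)
  1859/9980*1/5 + 137/998*1/5 + 185/998*1/2 + 235/998*1/5 + 2551/9980*1/5 = 2551/9980 = pi_S4  (ok)

Answer: 1859/9980 137/998 185/998 235/998 2551/9980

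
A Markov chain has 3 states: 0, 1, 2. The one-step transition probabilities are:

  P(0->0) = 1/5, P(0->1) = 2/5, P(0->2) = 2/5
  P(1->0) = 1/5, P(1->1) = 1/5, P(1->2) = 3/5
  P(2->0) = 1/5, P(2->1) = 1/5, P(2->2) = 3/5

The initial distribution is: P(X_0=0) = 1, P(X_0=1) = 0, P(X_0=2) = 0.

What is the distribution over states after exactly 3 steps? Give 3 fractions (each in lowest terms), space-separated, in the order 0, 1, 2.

Propagating the distribution step by step (d_{t+1} = d_t * P):
d_0 = (0=1, 1=0, 2=0)
  d_1[0] = 1*1/5 + 0*1/5 + 0*1/5 = 1/5
  d_1[1] = 1*2/5 + 0*1/5 + 0*1/5 = 2/5
  d_1[2] = 1*2/5 + 0*3/5 + 0*3/5 = 2/5
d_1 = (0=1/5, 1=2/5, 2=2/5)
  d_2[0] = 1/5*1/5 + 2/5*1/5 + 2/5*1/5 = 1/5
  d_2[1] = 1/5*2/5 + 2/5*1/5 + 2/5*1/5 = 6/25
  d_2[2] = 1/5*2/5 + 2/5*3/5 + 2/5*3/5 = 14/25
d_2 = (0=1/5, 1=6/25, 2=14/25)
  d_3[0] = 1/5*1/5 + 6/25*1/5 + 14/25*1/5 = 1/5
  d_3[1] = 1/5*2/5 + 6/25*1/5 + 14/25*1/5 = 6/25
  d_3[2] = 1/5*2/5 + 6/25*3/5 + 14/25*3/5 = 14/25
d_3 = (0=1/5, 1=6/25, 2=14/25)

Answer: 1/5 6/25 14/25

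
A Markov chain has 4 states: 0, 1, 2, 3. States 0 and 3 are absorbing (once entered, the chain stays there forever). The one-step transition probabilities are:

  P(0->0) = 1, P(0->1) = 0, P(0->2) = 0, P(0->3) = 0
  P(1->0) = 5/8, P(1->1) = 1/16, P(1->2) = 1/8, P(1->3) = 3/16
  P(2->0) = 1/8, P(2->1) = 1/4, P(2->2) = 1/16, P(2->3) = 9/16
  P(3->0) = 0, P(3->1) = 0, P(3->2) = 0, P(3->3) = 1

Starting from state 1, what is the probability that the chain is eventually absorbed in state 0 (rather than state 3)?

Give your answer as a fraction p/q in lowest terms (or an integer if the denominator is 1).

Let a_i = P(absorbed in 0 | start in state i).
Boundary conditions: a_0 = 1, a_3 = 0.
For each transient state i, a_i = sum_j P(i->j) * a_j:
  a_1 = 5/8*a_0 + 1/16*a_1 + 1/8*a_2 + 3/16*a_3
  a_2 = 1/8*a_0 + 1/4*a_1 + 1/16*a_2 + 9/16*a_3

Substituting a_0 = 1 and a_3 = 0, rearrange to (I - Q) a = r where r[i] = P(i -> 0):
  [15/16, -1/8] . (a_1, a_2) = 5/8
  [-1/4, 15/16] . (a_1, a_2) = 1/8

Solving yields:
  a_1 = 22/31
  a_2 = 10/31

Starting state is 1, so the absorption probability is a_1 = 22/31.

Answer: 22/31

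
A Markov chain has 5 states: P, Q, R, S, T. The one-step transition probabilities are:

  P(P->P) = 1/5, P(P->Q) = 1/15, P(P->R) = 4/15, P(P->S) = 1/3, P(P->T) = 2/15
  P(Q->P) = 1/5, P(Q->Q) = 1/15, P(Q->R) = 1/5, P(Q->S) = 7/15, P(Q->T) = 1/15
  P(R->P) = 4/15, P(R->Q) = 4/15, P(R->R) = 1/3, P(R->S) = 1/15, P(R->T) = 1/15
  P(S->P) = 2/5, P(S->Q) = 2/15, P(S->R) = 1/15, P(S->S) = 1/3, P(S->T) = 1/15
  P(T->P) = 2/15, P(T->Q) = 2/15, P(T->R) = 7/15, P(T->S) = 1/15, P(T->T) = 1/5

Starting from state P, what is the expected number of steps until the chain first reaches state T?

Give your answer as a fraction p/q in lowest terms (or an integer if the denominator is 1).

Answer: 45015/4093

Derivation:
Let h_i = expected steps to first reach T from state i.
Boundary: h_T = 0.
First-step equations for the other states:
  h_P = 1 + 1/5*h_P + 1/15*h_Q + 4/15*h_R + 1/3*h_S + 2/15*h_T
  h_Q = 1 + 1/5*h_P + 1/15*h_Q + 1/5*h_R + 7/15*h_S + 1/15*h_T
  h_R = 1 + 4/15*h_P + 4/15*h_Q + 1/3*h_R + 1/15*h_S + 1/15*h_T
  h_S = 1 + 2/5*h_P + 2/15*h_Q + 1/15*h_R + 1/3*h_S + 1/15*h_T

Substituting h_T = 0 and rearranging gives the linear system (I - Q) h = 1:
  [4/5, -1/15, -4/15, -1/3] . (h_P, h_Q, h_R, h_S) = 1
  [-1/5, 14/15, -1/5, -7/15] . (h_P, h_Q, h_R, h_S) = 1
  [-4/15, -4/15, 2/3, -1/15] . (h_P, h_Q, h_R, h_S) = 1
  [-2/5, -2/15, -1/15, 2/3] . (h_P, h_Q, h_R, h_S) = 1

Solving yields:
  h_P = 45015/4093
  h_Q = 48150/4093
  h_R = 48165/4093
  h_S = 47595/4093

Starting state is P, so the expected hitting time is h_P = 45015/4093.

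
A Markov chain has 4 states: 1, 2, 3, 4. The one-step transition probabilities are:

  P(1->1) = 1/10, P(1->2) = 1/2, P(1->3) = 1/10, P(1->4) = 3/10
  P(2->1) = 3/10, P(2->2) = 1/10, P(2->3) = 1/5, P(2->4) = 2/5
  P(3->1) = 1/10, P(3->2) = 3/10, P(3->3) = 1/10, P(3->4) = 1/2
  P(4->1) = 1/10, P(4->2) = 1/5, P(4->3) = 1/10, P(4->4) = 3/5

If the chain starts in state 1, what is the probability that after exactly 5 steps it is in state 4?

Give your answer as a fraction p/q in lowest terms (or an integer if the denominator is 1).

Computing P^5 by repeated multiplication:
P^1 =
  1: [1/10, 1/2, 1/10, 3/10]
  2: [3/10, 1/10, 1/5, 2/5]
  3: [1/10, 3/10, 1/10, 1/2]
  4: [1/10, 1/5, 1/10, 3/5]
P^2 =
  1: [1/5, 19/100, 3/20, 23/50]
  2: [3/25, 3/10, 11/100, 47/100]
  3: [4/25, 21/100, 13/100, 1/2]
  4: [7/50, 11/50, 3/25, 13/25]
P^3 =
  1: [69/500, 32/125, 119/1000, 487/1000]
  2: [4/25, 217/1000, 13/100, 493/1000]
  3: [71/500, 6/25, 121/1000, 497/1000]
  4: [18/125, 29/125, 61/500, 251/500]
P^4 =
  1: [189/1250, 2277/10000, 157/1250, 991/2000]
  2: [717/5000, 2393/10000, 1217/10000, 1239/2500]
  3: [37/250, 2307/10000, 31/250, 4973/10000]
  4: [183/1250, 1161/5000, 77/625, 2491/5000]
P^5 =
  1: [7277/50000, 4703/20000, 12277/100000, 24827/50000]
  2: [7393/50000, 11563/50000, 12393/100000, 9939/20000]
  3: [7307/50000, 23373/100000, 12307/100000, 24853/50000]
  4: [3661/25000, 11651/50000, 6161/50000, 12433/25000]

(P^5)[1 -> 4] = 24827/50000

Answer: 24827/50000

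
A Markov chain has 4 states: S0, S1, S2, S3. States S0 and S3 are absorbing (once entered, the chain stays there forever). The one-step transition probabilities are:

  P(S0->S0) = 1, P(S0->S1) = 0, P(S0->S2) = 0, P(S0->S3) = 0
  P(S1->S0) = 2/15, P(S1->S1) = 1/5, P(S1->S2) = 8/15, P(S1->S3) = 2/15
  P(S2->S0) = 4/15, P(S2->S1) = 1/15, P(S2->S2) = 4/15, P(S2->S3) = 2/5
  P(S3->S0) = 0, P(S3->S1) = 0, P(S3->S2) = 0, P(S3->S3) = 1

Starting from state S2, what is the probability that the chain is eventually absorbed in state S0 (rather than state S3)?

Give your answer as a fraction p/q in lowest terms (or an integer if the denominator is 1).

Let a_i = P(absorbed in S0 | start in state i).
Boundary conditions: a_S0 = 1, a_S3 = 0.
For each transient state i, a_i = sum_j P(i->j) * a_j:
  a_S1 = 2/15*a_S0 + 1/5*a_S1 + 8/15*a_S2 + 2/15*a_S3
  a_S2 = 4/15*a_S0 + 1/15*a_S1 + 4/15*a_S2 + 2/5*a_S3

Substituting a_S0 = 1 and a_S3 = 0, rearrange to (I - Q) a = r where r[i] = P(i -> S0):
  [4/5, -8/15] . (a_S1, a_S2) = 2/15
  [-1/15, 11/15] . (a_S1, a_S2) = 4/15

Solving yields:
  a_S1 = 27/62
  a_S2 = 25/62

Starting state is S2, so the absorption probability is a_S2 = 25/62.

Answer: 25/62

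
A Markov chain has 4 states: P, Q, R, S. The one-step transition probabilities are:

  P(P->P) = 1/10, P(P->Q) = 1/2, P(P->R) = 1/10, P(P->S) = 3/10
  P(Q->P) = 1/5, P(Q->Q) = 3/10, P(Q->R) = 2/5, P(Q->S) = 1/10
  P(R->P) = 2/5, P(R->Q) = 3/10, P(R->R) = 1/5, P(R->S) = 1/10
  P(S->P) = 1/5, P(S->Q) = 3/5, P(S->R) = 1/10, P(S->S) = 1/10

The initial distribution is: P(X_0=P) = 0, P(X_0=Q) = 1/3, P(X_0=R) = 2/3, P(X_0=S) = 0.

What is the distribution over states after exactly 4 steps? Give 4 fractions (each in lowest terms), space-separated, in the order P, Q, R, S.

Answer: 113/500 1453/3750 1817/7500 541/3750

Derivation:
Propagating the distribution step by step (d_{t+1} = d_t * P):
d_0 = (P=0, Q=1/3, R=2/3, S=0)
  d_1[P] = 0*1/10 + 1/3*1/5 + 2/3*2/5 + 0*1/5 = 1/3
  d_1[Q] = 0*1/2 + 1/3*3/10 + 2/3*3/10 + 0*3/5 = 3/10
  d_1[R] = 0*1/10 + 1/3*2/5 + 2/3*1/5 + 0*1/10 = 4/15
  d_1[S] = 0*3/10 + 1/3*1/10 + 2/3*1/10 + 0*1/10 = 1/10
d_1 = (P=1/3, Q=3/10, R=4/15, S=1/10)
  d_2[P] = 1/3*1/10 + 3/10*1/5 + 4/15*2/5 + 1/10*1/5 = 11/50
  d_2[Q] = 1/3*1/2 + 3/10*3/10 + 4/15*3/10 + 1/10*3/5 = 119/300
  d_2[R] = 1/3*1/10 + 3/10*2/5 + 4/15*1/5 + 1/10*1/10 = 13/60
  d_2[S] = 1/3*3/10 + 3/10*1/10 + 4/15*1/10 + 1/10*1/10 = 1/6
d_2 = (P=11/50, Q=119/300, R=13/60, S=1/6)
  d_3[P] = 11/50*1/10 + 119/300*1/5 + 13/60*2/5 + 1/6*1/5 = 83/375
  d_3[Q] = 11/50*1/2 + 119/300*3/10 + 13/60*3/10 + 1/6*3/5 = 197/500
  d_3[R] = 11/50*1/10 + 119/300*2/5 + 13/60*1/5 + 1/6*1/10 = 361/1500
  d_3[S] = 11/50*3/10 + 119/300*1/10 + 13/60*1/10 + 1/6*1/10 = 18/125
d_3 = (P=83/375, Q=197/500, R=361/1500, S=18/125)
  d_4[P] = 83/375*1/10 + 197/500*1/5 + 361/1500*2/5 + 18/125*1/5 = 113/500
  d_4[Q] = 83/375*1/2 + 197/500*3/10 + 361/1500*3/10 + 18/125*3/5 = 1453/3750
  d_4[R] = 83/375*1/10 + 197/500*2/5 + 361/1500*1/5 + 18/125*1/10 = 1817/7500
  d_4[S] = 83/375*3/10 + 197/500*1/10 + 361/1500*1/10 + 18/125*1/10 = 541/3750
d_4 = (P=113/500, Q=1453/3750, R=1817/7500, S=541/3750)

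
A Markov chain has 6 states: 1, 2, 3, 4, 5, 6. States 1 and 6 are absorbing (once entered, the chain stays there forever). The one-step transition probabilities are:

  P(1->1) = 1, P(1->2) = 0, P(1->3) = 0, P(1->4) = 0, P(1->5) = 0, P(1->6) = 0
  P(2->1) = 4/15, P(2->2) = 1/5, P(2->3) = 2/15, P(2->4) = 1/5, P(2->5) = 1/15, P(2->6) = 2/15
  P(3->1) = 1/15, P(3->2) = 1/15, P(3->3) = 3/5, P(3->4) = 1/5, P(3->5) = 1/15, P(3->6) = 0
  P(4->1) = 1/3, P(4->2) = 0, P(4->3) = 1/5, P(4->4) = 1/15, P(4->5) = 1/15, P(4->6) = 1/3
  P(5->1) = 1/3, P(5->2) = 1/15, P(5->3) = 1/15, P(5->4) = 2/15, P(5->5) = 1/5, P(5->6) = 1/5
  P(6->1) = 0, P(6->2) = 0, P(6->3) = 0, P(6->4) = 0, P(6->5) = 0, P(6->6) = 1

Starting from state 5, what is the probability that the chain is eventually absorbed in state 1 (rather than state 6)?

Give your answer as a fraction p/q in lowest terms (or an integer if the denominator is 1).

Answer: 5987/9781

Derivation:
Let a_i = P(absorbed in 1 | start in state i).
Boundary conditions: a_1 = 1, a_6 = 0.
For each transient state i, a_i = sum_j P(i->j) * a_j:
  a_2 = 4/15*a_1 + 1/5*a_2 + 2/15*a_3 + 1/5*a_4 + 1/15*a_5 + 2/15*a_6
  a_3 = 1/15*a_1 + 1/15*a_2 + 3/5*a_3 + 1/5*a_4 + 1/15*a_5 + 0*a_6
  a_4 = 1/3*a_1 + 0*a_2 + 1/5*a_3 + 1/15*a_4 + 1/15*a_5 + 1/3*a_6
  a_5 = 1/3*a_1 + 1/15*a_2 + 1/15*a_3 + 2/15*a_4 + 1/5*a_5 + 1/5*a_6

Substituting a_1 = 1 and a_6 = 0, rearrange to (I - Q) a = r where r[i] = P(i -> 1):
  [4/5, -2/15, -1/5, -1/15] . (a_2, a_3, a_4, a_5) = 4/15
  [-1/15, 2/5, -1/5, -1/15] . (a_2, a_3, a_4, a_5) = 1/15
  [0, -1/5, 14/15, -1/15] . (a_2, a_3, a_4, a_5) = 1/3
  [-1/15, -1/15, -2/15, 4/5] . (a_2, a_3, a_4, a_5) = 1/3

Solving yields:
  a_2 = 6123/9781
  a_3 = 6282/9781
  a_4 = 5267/9781
  a_5 = 5987/9781

Starting state is 5, so the absorption probability is a_5 = 5987/9781.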